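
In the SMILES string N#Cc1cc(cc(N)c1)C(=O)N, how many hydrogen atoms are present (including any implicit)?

Hydrogens are implicit in SMILES; fill each atom to its normal valence:
  3 × C (aromatic): 1 H each → 3
  3 × C (aromatic): no H
  2 × C: no H
  2 × N: 2 H each → 4
  1 × N: no H
  1 × O: no H
  Total hydrogens = 7.

7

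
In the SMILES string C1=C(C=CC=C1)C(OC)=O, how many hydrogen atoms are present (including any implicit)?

Hydrogens are implicit in SMILES; fill each atom to its normal valence:
  5 × C (aromatic): 1 H each → 5
  2 × O: no H
  1 × C: 3 H
  1 × C (aromatic): no H
  1 × C: no H
  Total hydrogens = 8.

8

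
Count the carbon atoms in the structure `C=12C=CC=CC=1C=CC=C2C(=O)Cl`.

11

The symbol for carbon appears 11 times in the SMILES. (Cl is a single chlorine, not C + l.)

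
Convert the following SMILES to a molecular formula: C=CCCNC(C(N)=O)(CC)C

C9H18N2O

Heavy atoms from the SMILES: 9 C, 2 N, 1 O.
Implicit hydrogens by atom environment:
  4 × C: 2 H each → 8
  2 × C: 3 H each → 6
  2 × C: no H
  1 × C: 1 H
  1 × N: 2 H
  1 × N: 1 H
  1 × O: no H
  Total hydrogens = 18.
Molecular formula: C9H18N2O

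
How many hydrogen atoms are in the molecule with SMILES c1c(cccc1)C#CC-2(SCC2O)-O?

10

Hydrogens are implicit in SMILES; fill each atom to its normal valence:
  5 × C (aromatic): 1 H each → 5
  3 × C: no H
  2 × O: 1 H each → 2
  1 × C: 2 H
  1 × C: 1 H
  1 × C (aromatic): no H
  1 × S: no H
  Total hydrogens = 10.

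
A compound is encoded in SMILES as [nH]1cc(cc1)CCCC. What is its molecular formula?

Heavy atoms from the SMILES: 8 C, 1 N.
Implicit hydrogens by atom environment:
  3 × C: 2 H each → 6
  3 × C (aromatic): 1 H each → 3
  1 × C: 3 H
  1 × C (aromatic): no H
  1 × N (aromatic): 1 H
  Total hydrogens = 13.
Molecular formula: C8H13N

C8H13N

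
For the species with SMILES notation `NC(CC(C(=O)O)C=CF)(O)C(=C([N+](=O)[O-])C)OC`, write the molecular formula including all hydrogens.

C10H15FN2O6

Heavy atoms from the SMILES: 10 C, 1 F, 2 N, 6 O.
Implicit hydrogens by atom environment:
  4 × C: no H
  3 × C: 1 H each → 3
  3 × O: no H
  2 × C: 3 H each → 6
  2 × O: 1 H each → 2
  1 × C: 2 H
  1 × F: no H
  1 × N: 2 H
  1 × N (charge +1): no H
  1 × O (charge -1): no H
  Total hydrogens = 15.
Molecular formula: C10H15FN2O6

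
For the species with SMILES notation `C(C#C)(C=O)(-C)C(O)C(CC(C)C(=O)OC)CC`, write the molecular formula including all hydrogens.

Heavy atoms from the SMILES: 14 C, 4 O.
Implicit hydrogens by atom environment:
  5 × C: 1 H each → 5
  4 × C: 3 H each → 12
  3 × C: no H
  3 × O: no H
  2 × C: 2 H each → 4
  1 × O: 1 H
  Total hydrogens = 22.
Molecular formula: C14H22O4

C14H22O4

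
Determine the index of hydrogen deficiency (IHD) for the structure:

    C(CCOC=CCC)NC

Molecular formula from the SMILES: C8H17NO.
DoU = (2C + 2 + N − H − X)/2 = (2·8 + 2 + 1 − 17 − 0)/2 = 2/2 = 1.
(Structurally: 0 ring(s) + 1 π bond(s) = 1.)

1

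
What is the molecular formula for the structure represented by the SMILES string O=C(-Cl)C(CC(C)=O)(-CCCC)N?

C9H16ClNO2

Heavy atoms from the SMILES: 9 C, 1 Cl, 1 N, 2 O.
Implicit hydrogens by atom environment:
  4 × C: 2 H each → 8
  3 × C: no H
  2 × C: 3 H each → 6
  2 × O: no H
  1 × Cl: no H
  1 × N: 2 H
  Total hydrogens = 16.
Molecular formula: C9H16ClNO2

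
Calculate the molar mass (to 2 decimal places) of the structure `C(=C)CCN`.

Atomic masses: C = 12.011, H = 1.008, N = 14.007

71.12

Molecular formula: C4H9N.
M = 4×12.011 + 9×1.008 + 1×14.007 = 71.12 g/mol.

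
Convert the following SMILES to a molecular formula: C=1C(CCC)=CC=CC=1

C9H12

Heavy atoms from the SMILES: 9 C.
Implicit hydrogens by atom environment:
  5 × C (aromatic): 1 H each → 5
  2 × C: 2 H each → 4
  1 × C: 3 H
  1 × C (aromatic): no H
  Total hydrogens = 12.
Molecular formula: C9H12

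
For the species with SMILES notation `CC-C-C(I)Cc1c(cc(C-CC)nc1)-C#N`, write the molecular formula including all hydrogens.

C14H19IN2

Heavy atoms from the SMILES: 14 C, 1 I, 2 N.
Implicit hydrogens by atom environment:
  5 × C: 2 H each → 10
  3 × C (aromatic): no H
  2 × C: 3 H each → 6
  2 × C (aromatic): 1 H each → 2
  1 × C: 1 H
  1 × C: no H
  1 × I: no H
  1 × N (aromatic): no H
  1 × N: no H
  Total hydrogens = 19.
Molecular formula: C14H19IN2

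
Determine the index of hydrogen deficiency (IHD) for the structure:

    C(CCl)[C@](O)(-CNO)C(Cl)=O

Molecular formula from the SMILES: C5H9Cl2NO3.
DoU = (2C + 2 + N − H − X)/2 = (2·5 + 2 + 1 − 9 − 2)/2 = 2/2 = 1.
(Structurally: 0 ring(s) + 1 π bond(s) = 1.)

1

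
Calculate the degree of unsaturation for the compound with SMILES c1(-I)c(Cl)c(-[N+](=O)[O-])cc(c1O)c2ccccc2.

9

Molecular formula from the SMILES: C12H7ClINO3.
DoU = (2C + 2 + N − H − X)/2 = (2·12 + 2 + 1 − 7 − 2)/2 = 18/2 = 9.
(Structurally: 2 ring(s) + 7 π bond(s) = 9.)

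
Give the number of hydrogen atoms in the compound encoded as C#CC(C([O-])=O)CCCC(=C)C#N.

10

Hydrogens are implicit in SMILES; fill each atom to its normal valence:
  4 × C: 2 H each → 8
  4 × C: no H
  2 × C: 1 H each → 2
  1 × N: no H
  1 × O: no H
  1 × O (charge -1): no H
  Total hydrogens = 10.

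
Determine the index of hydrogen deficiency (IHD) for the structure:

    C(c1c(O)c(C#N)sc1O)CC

5

Molecular formula from the SMILES: C8H9NO2S.
DoU = (2C + 2 + N − H − X)/2 = (2·8 + 2 + 1 − 9 − 0)/2 = 10/2 = 5.
(Structurally: 1 ring(s) + 4 π bond(s) = 5.)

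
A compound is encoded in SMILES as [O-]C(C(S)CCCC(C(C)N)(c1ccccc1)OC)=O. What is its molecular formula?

Heavy atoms from the SMILES: 15 C, 1 N, 3 O, 1 S.
Implicit hydrogens by atom environment:
  5 × C (aromatic): 1 H each → 5
  3 × C: 2 H each → 6
  2 × C: 3 H each → 6
  2 × C: 1 H each → 2
  2 × C: no H
  2 × O: no H
  1 × C (aromatic): no H
  1 × N: 2 H
  1 × O (charge -1): no H
  1 × S: 1 H
  Total hydrogens = 22.
Net charge -1.
Molecular formula: C15H22NO3S-

C15H22NO3S-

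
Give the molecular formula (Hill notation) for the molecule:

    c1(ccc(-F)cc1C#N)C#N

C8H3FN2

Heavy atoms from the SMILES: 8 C, 1 F, 2 N.
Implicit hydrogens by atom environment:
  3 × C (aromatic): 1 H each → 3
  3 × C (aromatic): no H
  2 × C: no H
  2 × N: no H
  1 × F: no H
  Total hydrogens = 3.
Molecular formula: C8H3FN2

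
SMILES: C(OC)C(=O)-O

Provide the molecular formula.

Heavy atoms from the SMILES: 3 C, 3 O.
Implicit hydrogens by atom environment:
  2 × O: no H
  1 × C: 3 H
  1 × C: 2 H
  1 × C: no H
  1 × O: 1 H
  Total hydrogens = 6.
Molecular formula: C3H6O3

C3H6O3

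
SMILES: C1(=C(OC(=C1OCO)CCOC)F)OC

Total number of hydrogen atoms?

Hydrogens are implicit in SMILES; fill each atom to its normal valence:
  4 × C (aromatic): no H
  3 × C: 2 H each → 6
  3 × O: no H
  2 × C: 3 H each → 6
  1 × F: no H
  1 × O: 1 H
  1 × O (aromatic): no H
  Total hydrogens = 13.

13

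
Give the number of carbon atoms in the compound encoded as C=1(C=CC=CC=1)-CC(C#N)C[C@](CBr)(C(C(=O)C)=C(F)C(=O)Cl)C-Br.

The symbol for carbon appears 18 times in the SMILES. (Cl is a single chlorine, not C + l.)

18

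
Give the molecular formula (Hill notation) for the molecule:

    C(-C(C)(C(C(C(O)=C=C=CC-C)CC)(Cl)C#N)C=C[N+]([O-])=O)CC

Heavy atoms from the SMILES: 18 C, 1 Cl, 2 N, 3 O.
Implicit hydrogens by atom environment:
  6 × C: no H
  4 × C: 3 H each → 12
  4 × C: 2 H each → 8
  4 × C: 1 H each → 4
  1 × Cl: no H
  1 × N: no H
  1 × N (charge +1): no H
  1 × O: 1 H
  1 × O: no H
  1 × O (charge -1): no H
  Total hydrogens = 25.
Molecular formula: C18H25ClN2O3

C18H25ClN2O3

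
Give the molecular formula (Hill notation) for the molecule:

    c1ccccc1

C6H6

Heavy atoms from the SMILES: 6 C.
Implicit hydrogens by atom environment:
  6 × C (aromatic): 1 H each → 6
  Total hydrogens = 6.
Molecular formula: C6H6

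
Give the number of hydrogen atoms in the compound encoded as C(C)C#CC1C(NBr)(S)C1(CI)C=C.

Hydrogens are implicit in SMILES; fill each atom to its normal valence:
  4 × C: no H
  3 × C: 2 H each → 6
  2 × C: 1 H each → 2
  1 × Br: no H
  1 × C: 3 H
  1 × I: no H
  1 × N: 1 H
  1 × S: 1 H
  Total hydrogens = 13.

13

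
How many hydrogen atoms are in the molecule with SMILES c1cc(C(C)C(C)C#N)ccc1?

Hydrogens are implicit in SMILES; fill each atom to its normal valence:
  5 × C (aromatic): 1 H each → 5
  2 × C: 3 H each → 6
  2 × C: 1 H each → 2
  1 × C: no H
  1 × C (aromatic): no H
  1 × N: no H
  Total hydrogens = 13.

13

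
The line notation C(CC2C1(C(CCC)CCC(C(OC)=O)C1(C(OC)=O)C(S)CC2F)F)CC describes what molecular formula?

Heavy atoms from the SMILES: 21 C, 2 F, 4 O, 1 S.
Implicit hydrogens by atom environment:
  8 × C: 2 H each → 16
  5 × C: 1 H each → 5
  4 × C: 3 H each → 12
  4 × C: no H
  4 × O: no H
  2 × F: no H
  1 × S: 1 H
  Total hydrogens = 34.
Molecular formula: C21H34F2O4S

C21H34F2O4S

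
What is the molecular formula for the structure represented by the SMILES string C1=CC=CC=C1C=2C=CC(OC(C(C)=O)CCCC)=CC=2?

Heavy atoms from the SMILES: 19 C, 2 O.
Implicit hydrogens by atom environment:
  9 × C (aromatic): 1 H each → 9
  3 × C: 2 H each → 6
  3 × C (aromatic): no H
  2 × C: 3 H each → 6
  2 × O: no H
  1 × C: 1 H
  1 × C: no H
  Total hydrogens = 22.
Molecular formula: C19H22O2

C19H22O2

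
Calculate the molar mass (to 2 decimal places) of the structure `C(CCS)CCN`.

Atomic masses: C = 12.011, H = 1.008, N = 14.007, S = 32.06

Molecular formula: C5H13NS.
M = 5×12.011 + 13×1.008 + 1×14.007 + 1×32.06 = 119.23 g/mol.

119.23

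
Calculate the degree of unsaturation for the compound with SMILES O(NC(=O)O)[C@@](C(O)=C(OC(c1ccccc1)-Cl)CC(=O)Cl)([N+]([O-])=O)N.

8

Molecular formula from the SMILES: C13H13Cl2N3O8.
DoU = (2C + 2 + N − H − X)/2 = (2·13 + 2 + 3 − 13 − 2)/2 = 16/2 = 8.
(Structurally: 1 ring(s) + 7 π bond(s) = 8.)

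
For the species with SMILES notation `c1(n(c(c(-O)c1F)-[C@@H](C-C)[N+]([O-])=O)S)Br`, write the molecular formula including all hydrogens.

C7H8BrFN2O3S

Heavy atoms from the SMILES: 1 Br, 7 C, 1 F, 2 N, 3 O, 1 S.
Implicit hydrogens by atom environment:
  4 × C (aromatic): no H
  1 × Br: no H
  1 × C: 3 H
  1 × C: 2 H
  1 × C: 1 H
  1 × F: no H
  1 × N (aromatic): no H
  1 × N (charge +1): no H
  1 × O: 1 H
  1 × O: no H
  1 × O (charge -1): no H
  1 × S: 1 H
  Total hydrogens = 8.
Molecular formula: C7H8BrFN2O3S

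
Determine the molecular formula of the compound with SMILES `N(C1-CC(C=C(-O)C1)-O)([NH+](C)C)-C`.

Heavy atoms from the SMILES: 9 C, 2 N, 2 O.
Implicit hydrogens by atom environment:
  3 × C: 3 H each → 9
  3 × C: 1 H each → 3
  2 × C: 2 H each → 4
  2 × O: 1 H each → 2
  1 × C: no H
  1 × N (charge +1): 1 H
  1 × N: no H
  Total hydrogens = 19.
Net charge +1.
Molecular formula: C9H19N2O2+

C9H19N2O2+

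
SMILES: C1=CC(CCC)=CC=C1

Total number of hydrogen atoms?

Hydrogens are implicit in SMILES; fill each atom to its normal valence:
  5 × C (aromatic): 1 H each → 5
  2 × C: 2 H each → 4
  1 × C: 3 H
  1 × C (aromatic): no H
  Total hydrogens = 12.

12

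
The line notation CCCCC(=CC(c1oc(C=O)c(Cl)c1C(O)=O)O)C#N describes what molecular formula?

C14H14ClNO5

Heavy atoms from the SMILES: 14 C, 1 Cl, 1 N, 5 O.
Implicit hydrogens by atom environment:
  4 × C (aromatic): no H
  3 × C: 2 H each → 6
  3 × C: 1 H each → 3
  3 × C: no H
  2 × O: 1 H each → 2
  2 × O: no H
  1 × C: 3 H
  1 × Cl: no H
  1 × N: no H
  1 × O (aromatic): no H
  Total hydrogens = 14.
Molecular formula: C14H14ClNO5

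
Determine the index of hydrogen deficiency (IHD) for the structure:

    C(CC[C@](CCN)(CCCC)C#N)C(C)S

2

Molecular formula from the SMILES: C13H26N2S.
DoU = (2C + 2 + N − H − X)/2 = (2·13 + 2 + 2 − 26 − 0)/2 = 4/2 = 2.
(Structurally: 0 ring(s) + 2 π bond(s) = 2.)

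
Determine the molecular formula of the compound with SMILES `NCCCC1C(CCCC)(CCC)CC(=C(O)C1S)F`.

C16H30FNOS

Heavy atoms from the SMILES: 16 C, 1 F, 1 N, 1 O, 1 S.
Implicit hydrogens by atom environment:
  9 × C: 2 H each → 18
  3 × C: no H
  2 × C: 3 H each → 6
  2 × C: 1 H each → 2
  1 × F: no H
  1 × N: 2 H
  1 × O: 1 H
  1 × S: 1 H
  Total hydrogens = 30.
Molecular formula: C16H30FNOS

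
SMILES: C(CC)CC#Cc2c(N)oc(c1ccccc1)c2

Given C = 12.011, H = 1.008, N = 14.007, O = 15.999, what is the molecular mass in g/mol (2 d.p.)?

239.32

Molecular formula: C16H17NO.
M = 16×12.011 + 17×1.008 + 1×14.007 + 1×15.999 = 239.32 g/mol.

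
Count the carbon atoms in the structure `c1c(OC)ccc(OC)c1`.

The symbol for carbon appears 8 times in the SMILES. Lowercase c denotes aromatic carbon and counts toward C.

8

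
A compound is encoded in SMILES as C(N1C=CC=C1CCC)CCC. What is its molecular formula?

Heavy atoms from the SMILES: 11 C, 1 N.
Implicit hydrogens by atom environment:
  5 × C: 2 H each → 10
  3 × C (aromatic): 1 H each → 3
  2 × C: 3 H each → 6
  1 × C (aromatic): no H
  1 × N (aromatic): no H
  Total hydrogens = 19.
Molecular formula: C11H19N

C11H19N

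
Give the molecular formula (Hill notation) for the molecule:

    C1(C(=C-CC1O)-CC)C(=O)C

C9H14O2

Heavy atoms from the SMILES: 9 C, 2 O.
Implicit hydrogens by atom environment:
  3 × C: 1 H each → 3
  2 × C: 3 H each → 6
  2 × C: 2 H each → 4
  2 × C: no H
  1 × O: 1 H
  1 × O: no H
  Total hydrogens = 14.
Molecular formula: C9H14O2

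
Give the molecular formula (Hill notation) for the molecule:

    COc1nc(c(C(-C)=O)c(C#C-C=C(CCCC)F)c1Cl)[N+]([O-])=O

C16H16ClFN2O4

Heavy atoms from the SMILES: 16 C, 1 Cl, 1 F, 2 N, 4 O.
Implicit hydrogens by atom environment:
  5 × C (aromatic): no H
  4 × C: no H
  3 × C: 3 H each → 9
  3 × C: 2 H each → 6
  3 × O: no H
  1 × C: 1 H
  1 × Cl: no H
  1 × F: no H
  1 × N (aromatic): no H
  1 × N (charge +1): no H
  1 × O (charge -1): no H
  Total hydrogens = 16.
Molecular formula: C16H16ClFN2O4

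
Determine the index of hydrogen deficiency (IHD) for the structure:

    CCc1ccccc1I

4

Molecular formula from the SMILES: C8H9I.
DoU = (2C + 2 + N − H − X)/2 = (2·8 + 2 + 0 − 9 − 1)/2 = 8/2 = 4.
(Structurally: 1 ring(s) + 3 π bond(s) = 4.)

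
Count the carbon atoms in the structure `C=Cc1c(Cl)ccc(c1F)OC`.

9

The symbol for carbon appears 9 times in the SMILES. Lowercase c denotes aromatic carbon and counts toward C.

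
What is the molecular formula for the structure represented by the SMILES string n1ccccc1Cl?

C5H4ClN

Heavy atoms from the SMILES: 5 C, 1 Cl, 1 N.
Implicit hydrogens by atom environment:
  4 × C (aromatic): 1 H each → 4
  1 × C (aromatic): no H
  1 × Cl: no H
  1 × N (aromatic): no H
  Total hydrogens = 4.
Molecular formula: C5H4ClN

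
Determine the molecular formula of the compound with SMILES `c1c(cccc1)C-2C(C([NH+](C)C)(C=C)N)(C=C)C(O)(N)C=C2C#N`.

Heavy atoms from the SMILES: 19 C, 4 N, 1 O.
Implicit hydrogens by atom environment:
  5 × C (aromatic): 1 H each → 5
  5 × C: no H
  4 × C: 1 H each → 4
  2 × C: 3 H each → 6
  2 × C: 2 H each → 4
  2 × N: 2 H each → 4
  1 × C (aromatic): no H
  1 × N (charge +1): 1 H
  1 × N: no H
  1 × O: 1 H
  Total hydrogens = 25.
Net charge +1.
Molecular formula: C19H25N4O+

C19H25N4O+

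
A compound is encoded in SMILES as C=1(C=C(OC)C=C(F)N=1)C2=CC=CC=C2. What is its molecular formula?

C12H10FNO

Heavy atoms from the SMILES: 12 C, 1 F, 1 N, 1 O.
Implicit hydrogens by atom environment:
  7 × C (aromatic): 1 H each → 7
  4 × C (aromatic): no H
  1 × C: 3 H
  1 × F: no H
  1 × N (aromatic): no H
  1 × O: no H
  Total hydrogens = 10.
Molecular formula: C12H10FNO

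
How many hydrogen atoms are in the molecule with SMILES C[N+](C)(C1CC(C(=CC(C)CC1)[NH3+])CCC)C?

Hydrogens are implicit in SMILES; fill each atom to its normal valence:
  5 × C: 3 H each → 15
  5 × C: 2 H each → 10
  4 × C: 1 H each → 4
  1 × C: no H
  1 × N (charge +1): 3 H
  1 × N (charge +1): no H
  Total hydrogens = 32.

32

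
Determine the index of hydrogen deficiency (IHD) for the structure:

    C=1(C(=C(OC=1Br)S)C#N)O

Molecular formula from the SMILES: C5H2BrNO2S.
DoU = (2C + 2 + N − H − X)/2 = (2·5 + 2 + 1 − 2 − 1)/2 = 10/2 = 5.
(Structurally: 1 ring(s) + 4 π bond(s) = 5.)

5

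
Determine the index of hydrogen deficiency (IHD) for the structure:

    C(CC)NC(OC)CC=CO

Molecular formula from the SMILES: C8H17NO2.
DoU = (2C + 2 + N − H − X)/2 = (2·8 + 2 + 1 − 17 − 0)/2 = 2/2 = 1.
(Structurally: 0 ring(s) + 1 π bond(s) = 1.)

1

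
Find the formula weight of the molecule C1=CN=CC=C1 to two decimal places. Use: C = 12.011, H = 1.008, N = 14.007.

79.10

Molecular formula: C5H5N.
M = 5×12.011 + 5×1.008 + 1×14.007 = 79.10 g/mol.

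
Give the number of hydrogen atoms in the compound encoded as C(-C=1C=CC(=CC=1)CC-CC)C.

18

Hydrogens are implicit in SMILES; fill each atom to its normal valence:
  4 × C: 2 H each → 8
  4 × C (aromatic): 1 H each → 4
  2 × C: 3 H each → 6
  2 × C (aromatic): no H
  Total hydrogens = 18.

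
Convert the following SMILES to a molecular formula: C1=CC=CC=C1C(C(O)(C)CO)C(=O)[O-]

C11H13O4-

Heavy atoms from the SMILES: 11 C, 4 O.
Implicit hydrogens by atom environment:
  5 × C (aromatic): 1 H each → 5
  2 × C: no H
  2 × O: 1 H each → 2
  1 × C: 3 H
  1 × C: 2 H
  1 × C: 1 H
  1 × C (aromatic): no H
  1 × O: no H
  1 × O (charge -1): no H
  Total hydrogens = 13.
Net charge -1.
Molecular formula: C11H13O4-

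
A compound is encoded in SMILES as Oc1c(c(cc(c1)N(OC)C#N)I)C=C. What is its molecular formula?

Heavy atoms from the SMILES: 10 C, 1 I, 2 N, 2 O.
Implicit hydrogens by atom environment:
  4 × C (aromatic): no H
  2 × C (aromatic): 1 H each → 2
  2 × N: no H
  1 × C: 3 H
  1 × C: 2 H
  1 × C: 1 H
  1 × C: no H
  1 × I: no H
  1 × O: 1 H
  1 × O: no H
  Total hydrogens = 9.
Molecular formula: C10H9IN2O2

C10H9IN2O2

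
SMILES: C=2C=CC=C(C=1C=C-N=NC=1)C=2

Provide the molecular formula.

C10H8N2

Heavy atoms from the SMILES: 10 C, 2 N.
Implicit hydrogens by atom environment:
  8 × C (aromatic): 1 H each → 8
  2 × C (aromatic): no H
  2 × N (aromatic): no H
  Total hydrogens = 8.
Molecular formula: C10H8N2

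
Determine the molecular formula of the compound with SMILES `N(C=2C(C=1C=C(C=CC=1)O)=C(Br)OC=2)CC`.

Heavy atoms from the SMILES: 1 Br, 12 C, 1 N, 2 O.
Implicit hydrogens by atom environment:
  5 × C (aromatic): 1 H each → 5
  5 × C (aromatic): no H
  1 × Br: no H
  1 × C: 3 H
  1 × C: 2 H
  1 × N: 1 H
  1 × O: 1 H
  1 × O (aromatic): no H
  Total hydrogens = 12.
Molecular formula: C12H12BrNO2

C12H12BrNO2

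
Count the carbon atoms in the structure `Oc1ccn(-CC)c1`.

The symbol for carbon appears 6 times in the SMILES. Lowercase c denotes aromatic carbon and counts toward C.

6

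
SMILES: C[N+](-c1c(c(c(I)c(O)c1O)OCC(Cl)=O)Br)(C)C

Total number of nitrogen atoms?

1

The symbol for nitrogen appears 1 time in the SMILES.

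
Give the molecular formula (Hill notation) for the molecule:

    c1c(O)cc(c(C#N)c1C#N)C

C9H6N2O

Heavy atoms from the SMILES: 9 C, 2 N, 1 O.
Implicit hydrogens by atom environment:
  4 × C (aromatic): no H
  2 × C (aromatic): 1 H each → 2
  2 × C: no H
  2 × N: no H
  1 × C: 3 H
  1 × O: 1 H
  Total hydrogens = 6.
Molecular formula: C9H6N2O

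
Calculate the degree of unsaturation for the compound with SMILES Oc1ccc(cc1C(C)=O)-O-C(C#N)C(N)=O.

8

Molecular formula from the SMILES: C11H10N2O4.
DoU = (2C + 2 + N − H − X)/2 = (2·11 + 2 + 2 − 10 − 0)/2 = 16/2 = 8.
(Structurally: 1 ring(s) + 7 π bond(s) = 8.)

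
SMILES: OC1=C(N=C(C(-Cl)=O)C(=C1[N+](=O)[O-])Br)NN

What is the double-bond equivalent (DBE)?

Molecular formula from the SMILES: C6H4BrClN4O4.
DoU = (2C + 2 + N − H − X)/2 = (2·6 + 2 + 4 − 4 − 2)/2 = 12/2 = 6.
(Structurally: 1 ring(s) + 5 π bond(s) = 6.)

6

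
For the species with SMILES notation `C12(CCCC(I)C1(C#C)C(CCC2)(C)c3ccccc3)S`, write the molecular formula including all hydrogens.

Heavy atoms from the SMILES: 19 C, 1 I, 1 S.
Implicit hydrogens by atom environment:
  6 × C: 2 H each → 12
  5 × C (aromatic): 1 H each → 5
  4 × C: no H
  2 × C: 1 H each → 2
  1 × C: 3 H
  1 × C (aromatic): no H
  1 × I: no H
  1 × S: 1 H
  Total hydrogens = 23.
Molecular formula: C19H23IS

C19H23IS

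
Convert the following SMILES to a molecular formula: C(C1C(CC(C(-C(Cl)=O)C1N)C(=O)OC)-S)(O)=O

C10H14ClNO5S

Heavy atoms from the SMILES: 10 C, 1 Cl, 1 N, 5 O, 1 S.
Implicit hydrogens by atom environment:
  5 × C: 1 H each → 5
  4 × O: no H
  3 × C: no H
  1 × C: 3 H
  1 × C: 2 H
  1 × Cl: no H
  1 × N: 2 H
  1 × O: 1 H
  1 × S: 1 H
  Total hydrogens = 14.
Molecular formula: C10H14ClNO5S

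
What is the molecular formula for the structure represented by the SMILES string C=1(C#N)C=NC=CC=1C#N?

Heavy atoms from the SMILES: 7 C, 3 N.
Implicit hydrogens by atom environment:
  3 × C (aromatic): 1 H each → 3
  2 × C (aromatic): no H
  2 × C: no H
  2 × N: no H
  1 × N (aromatic): no H
  Total hydrogens = 3.
Molecular formula: C7H3N3

C7H3N3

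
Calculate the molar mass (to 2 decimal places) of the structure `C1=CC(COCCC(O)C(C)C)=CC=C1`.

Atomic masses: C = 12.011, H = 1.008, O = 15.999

Molecular formula: C13H20O2.
M = 13×12.011 + 20×1.008 + 2×15.999 = 208.30 g/mol.

208.30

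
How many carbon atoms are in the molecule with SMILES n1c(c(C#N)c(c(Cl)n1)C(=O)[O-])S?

The symbol for carbon appears 6 times in the SMILES. Lowercase c denotes aromatic carbon and counts toward C.

6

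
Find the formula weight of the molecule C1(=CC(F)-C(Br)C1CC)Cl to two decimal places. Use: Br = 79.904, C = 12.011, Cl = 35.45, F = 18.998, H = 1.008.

227.50

Molecular formula: C7H9BrClF.
M = 1×79.904 + 7×12.011 + 1×35.45 + 1×18.998 + 9×1.008 = 227.50 g/mol.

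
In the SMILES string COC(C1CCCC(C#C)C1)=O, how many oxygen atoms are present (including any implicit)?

2

The symbol for oxygen appears 2 times in the SMILES.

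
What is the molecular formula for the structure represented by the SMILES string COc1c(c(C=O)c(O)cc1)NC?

C9H11NO3

Heavy atoms from the SMILES: 9 C, 1 N, 3 O.
Implicit hydrogens by atom environment:
  4 × C (aromatic): no H
  2 × C: 3 H each → 6
  2 × C (aromatic): 1 H each → 2
  2 × O: no H
  1 × C: 1 H
  1 × N: 1 H
  1 × O: 1 H
  Total hydrogens = 11.
Molecular formula: C9H11NO3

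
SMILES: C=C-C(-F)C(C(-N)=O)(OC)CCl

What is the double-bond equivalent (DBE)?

Molecular formula from the SMILES: C7H11ClFNO2.
DoU = (2C + 2 + N − H − X)/2 = (2·7 + 2 + 1 − 11 − 2)/2 = 4/2 = 2.
(Structurally: 0 ring(s) + 2 π bond(s) = 2.)

2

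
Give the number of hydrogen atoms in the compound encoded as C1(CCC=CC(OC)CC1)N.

Hydrogens are implicit in SMILES; fill each atom to its normal valence:
  4 × C: 2 H each → 8
  4 × C: 1 H each → 4
  1 × C: 3 H
  1 × N: 2 H
  1 × O: no H
  Total hydrogens = 17.

17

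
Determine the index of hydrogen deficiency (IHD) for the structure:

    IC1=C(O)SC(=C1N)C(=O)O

4

Molecular formula from the SMILES: C5H4INO3S.
DoU = (2C + 2 + N − H − X)/2 = (2·5 + 2 + 1 − 4 − 1)/2 = 8/2 = 4.
(Structurally: 1 ring(s) + 3 π bond(s) = 4.)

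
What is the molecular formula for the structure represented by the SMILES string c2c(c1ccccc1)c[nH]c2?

Heavy atoms from the SMILES: 10 C, 1 N.
Implicit hydrogens by atom environment:
  8 × C (aromatic): 1 H each → 8
  2 × C (aromatic): no H
  1 × N (aromatic): 1 H
  Total hydrogens = 9.
Molecular formula: C10H9N

C10H9N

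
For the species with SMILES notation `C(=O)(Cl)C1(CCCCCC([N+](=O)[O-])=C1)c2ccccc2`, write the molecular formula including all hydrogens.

Heavy atoms from the SMILES: 15 C, 1 Cl, 1 N, 3 O.
Implicit hydrogens by atom environment:
  5 × C: 2 H each → 10
  5 × C (aromatic): 1 H each → 5
  3 × C: no H
  2 × O: no H
  1 × C: 1 H
  1 × C (aromatic): no H
  1 × Cl: no H
  1 × N (charge +1): no H
  1 × O (charge -1): no H
  Total hydrogens = 16.
Molecular formula: C15H16ClNO3

C15H16ClNO3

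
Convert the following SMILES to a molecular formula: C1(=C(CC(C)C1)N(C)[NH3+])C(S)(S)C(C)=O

Heavy atoms from the SMILES: 10 C, 2 N, 1 O, 2 S.
Implicit hydrogens by atom environment:
  4 × C: no H
  3 × C: 3 H each → 9
  2 × C: 2 H each → 4
  2 × S: 1 H each → 2
  1 × C: 1 H
  1 × N (charge +1): 3 H
  1 × N: no H
  1 × O: no H
  Total hydrogens = 19.
Net charge +1.
Molecular formula: C10H19N2OS2+

C10H19N2OS2+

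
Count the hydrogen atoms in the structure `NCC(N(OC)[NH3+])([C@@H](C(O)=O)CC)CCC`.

24

Hydrogens are implicit in SMILES; fill each atom to its normal valence:
  4 × C: 2 H each → 8
  3 × C: 3 H each → 9
  2 × C: no H
  2 × O: no H
  1 × C: 1 H
  1 × N (charge +1): 3 H
  1 × N: 2 H
  1 × N: no H
  1 × O: 1 H
  Total hydrogens = 24.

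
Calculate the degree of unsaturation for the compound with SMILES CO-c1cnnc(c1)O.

Molecular formula from the SMILES: C5H6N2O2.
DoU = (2C + 2 + N − H − X)/2 = (2·5 + 2 + 2 − 6 − 0)/2 = 8/2 = 4.
(Structurally: 1 ring(s) + 3 π bond(s) = 4.)

4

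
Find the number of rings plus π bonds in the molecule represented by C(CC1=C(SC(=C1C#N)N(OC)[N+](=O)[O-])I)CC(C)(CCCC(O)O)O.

6

Molecular formula from the SMILES: C15H22IN3O6S.
DoU = (2C + 2 + N − H − X)/2 = (2·15 + 2 + 3 − 22 − 1)/2 = 12/2 = 6.
(Structurally: 1 ring(s) + 5 π bond(s) = 6.)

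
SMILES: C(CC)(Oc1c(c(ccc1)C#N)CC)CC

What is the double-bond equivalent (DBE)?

Molecular formula from the SMILES: C14H19NO.
DoU = (2C + 2 + N − H − X)/2 = (2·14 + 2 + 1 − 19 − 0)/2 = 12/2 = 6.
(Structurally: 1 ring(s) + 5 π bond(s) = 6.)

6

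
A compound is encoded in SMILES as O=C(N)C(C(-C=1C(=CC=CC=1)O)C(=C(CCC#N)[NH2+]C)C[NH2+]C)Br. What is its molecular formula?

[C17H25BrN4O2]2+

Heavy atoms from the SMILES: 1 Br, 17 C, 4 N, 2 O.
Implicit hydrogens by atom environment:
  4 × C (aromatic): 1 H each → 4
  4 × C: no H
  3 × C: 2 H each → 6
  2 × C: 3 H each → 6
  2 × C: 1 H each → 2
  2 × C (aromatic): no H
  2 × N (charge +1): 2 H each → 4
  1 × Br: no H
  1 × N: 2 H
  1 × N: no H
  1 × O: 1 H
  1 × O: no H
  Total hydrogens = 25.
Net charge +2.
Molecular formula: [C17H25BrN4O2]2+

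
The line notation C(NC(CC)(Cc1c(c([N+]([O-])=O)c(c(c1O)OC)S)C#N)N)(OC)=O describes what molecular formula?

Heavy atoms from the SMILES: 14 C, 4 N, 6 O, 1 S.
Implicit hydrogens by atom environment:
  6 × C (aromatic): no H
  4 × O: no H
  3 × C: 3 H each → 9
  3 × C: no H
  2 × C: 2 H each → 4
  1 × N: 2 H
  1 × N: 1 H
  1 × N: no H
  1 × N (charge +1): no H
  1 × O: 1 H
  1 × O (charge -1): no H
  1 × S: 1 H
  Total hydrogens = 18.
Molecular formula: C14H18N4O6S

C14H18N4O6S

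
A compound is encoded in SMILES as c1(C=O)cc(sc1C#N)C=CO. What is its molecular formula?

Heavy atoms from the SMILES: 8 C, 1 N, 2 O, 1 S.
Implicit hydrogens by atom environment:
  3 × C: 1 H each → 3
  3 × C (aromatic): no H
  1 × C (aromatic): 1 H
  1 × C: no H
  1 × N: no H
  1 × O: 1 H
  1 × O: no H
  1 × S (aromatic): no H
  Total hydrogens = 5.
Molecular formula: C8H5NO2S

C8H5NO2S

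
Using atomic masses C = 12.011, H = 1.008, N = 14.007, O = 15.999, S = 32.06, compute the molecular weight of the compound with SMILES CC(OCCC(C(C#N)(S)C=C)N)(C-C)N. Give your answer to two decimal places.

243.37

Molecular formula: C11H21N3OS.
M = 11×12.011 + 21×1.008 + 3×14.007 + 1×15.999 + 1×32.06 = 243.37 g/mol.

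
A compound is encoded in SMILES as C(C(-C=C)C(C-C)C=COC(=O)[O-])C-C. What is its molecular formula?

C12H19O3-

Heavy atoms from the SMILES: 12 C, 3 O.
Implicit hydrogens by atom environment:
  5 × C: 1 H each → 5
  4 × C: 2 H each → 8
  2 × C: 3 H each → 6
  2 × O: no H
  1 × C: no H
  1 × O (charge -1): no H
  Total hydrogens = 19.
Net charge -1.
Molecular formula: C12H19O3-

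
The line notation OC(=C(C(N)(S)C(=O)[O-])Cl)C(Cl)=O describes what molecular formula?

Heavy atoms from the SMILES: 5 C, 2 Cl, 1 N, 4 O, 1 S.
Implicit hydrogens by atom environment:
  5 × C: no H
  2 × Cl: no H
  2 × O: no H
  1 × N: 2 H
  1 × O: 1 H
  1 × O (charge -1): no H
  1 × S: 1 H
  Total hydrogens = 4.
Net charge -1.
Molecular formula: C5H4Cl2NO4S-

C5H4Cl2NO4S-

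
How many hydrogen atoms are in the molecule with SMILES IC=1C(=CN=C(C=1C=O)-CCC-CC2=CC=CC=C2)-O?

16

Hydrogens are implicit in SMILES; fill each atom to its normal valence:
  6 × C (aromatic): 1 H each → 6
  5 × C (aromatic): no H
  4 × C: 2 H each → 8
  1 × C: 1 H
  1 × I: no H
  1 × N (aromatic): no H
  1 × O: 1 H
  1 × O: no H
  Total hydrogens = 16.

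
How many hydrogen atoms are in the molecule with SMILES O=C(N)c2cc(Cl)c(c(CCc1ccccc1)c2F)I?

12

Hydrogens are implicit in SMILES; fill each atom to its normal valence:
  6 × C (aromatic): 1 H each → 6
  6 × C (aromatic): no H
  2 × C: 2 H each → 4
  1 × C: no H
  1 × Cl: no H
  1 × F: no H
  1 × I: no H
  1 × N: 2 H
  1 × O: no H
  Total hydrogens = 12.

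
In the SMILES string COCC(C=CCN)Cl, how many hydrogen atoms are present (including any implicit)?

12

Hydrogens are implicit in SMILES; fill each atom to its normal valence:
  3 × C: 1 H each → 3
  2 × C: 2 H each → 4
  1 × C: 3 H
  1 × Cl: no H
  1 × N: 2 H
  1 × O: no H
  Total hydrogens = 12.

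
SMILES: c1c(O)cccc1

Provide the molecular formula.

C6H6O

Heavy atoms from the SMILES: 6 C, 1 O.
Implicit hydrogens by atom environment:
  5 × C (aromatic): 1 H each → 5
  1 × C (aromatic): no H
  1 × O: 1 H
  Total hydrogens = 6.
Molecular formula: C6H6O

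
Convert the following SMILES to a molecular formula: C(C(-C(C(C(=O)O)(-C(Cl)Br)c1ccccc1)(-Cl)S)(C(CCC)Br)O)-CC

C18H24Br2Cl2O3S

Heavy atoms from the SMILES: 2 Br, 18 C, 2 Cl, 3 O, 1 S.
Implicit hydrogens by atom environment:
  5 × C (aromatic): 1 H each → 5
  4 × C: 2 H each → 8
  4 × C: no H
  2 × Br: no H
  2 × C: 3 H each → 6
  2 × C: 1 H each → 2
  2 × Cl: no H
  2 × O: 1 H each → 2
  1 × C (aromatic): no H
  1 × O: no H
  1 × S: 1 H
  Total hydrogens = 24.
Molecular formula: C18H24Br2Cl2O3S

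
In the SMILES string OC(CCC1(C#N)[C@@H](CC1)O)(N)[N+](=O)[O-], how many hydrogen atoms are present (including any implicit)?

Hydrogens are implicit in SMILES; fill each atom to its normal valence:
  4 × C: 2 H each → 8
  3 × C: no H
  2 × O: 1 H each → 2
  1 × C: 1 H
  1 × N: 2 H
  1 × N: no H
  1 × N (charge +1): no H
  1 × O: no H
  1 × O (charge -1): no H
  Total hydrogens = 13.

13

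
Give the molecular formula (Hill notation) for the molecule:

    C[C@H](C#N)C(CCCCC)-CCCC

Heavy atoms from the SMILES: 13 C, 1 N.
Implicit hydrogens by atom environment:
  7 × C: 2 H each → 14
  3 × C: 3 H each → 9
  2 × C: 1 H each → 2
  1 × C: no H
  1 × N: no H
  Total hydrogens = 25.
Molecular formula: C13H25N

C13H25N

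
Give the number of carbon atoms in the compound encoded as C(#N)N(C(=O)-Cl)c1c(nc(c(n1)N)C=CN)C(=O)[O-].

The symbol for carbon appears 9 times in the SMILES. Lowercase c denotes aromatic carbon and counts toward C.

9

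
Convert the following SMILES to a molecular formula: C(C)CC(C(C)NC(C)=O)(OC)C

C10H21NO2

Heavy atoms from the SMILES: 10 C, 1 N, 2 O.
Implicit hydrogens by atom environment:
  5 × C: 3 H each → 15
  2 × C: 2 H each → 4
  2 × C: no H
  2 × O: no H
  1 × C: 1 H
  1 × N: 1 H
  Total hydrogens = 21.
Molecular formula: C10H21NO2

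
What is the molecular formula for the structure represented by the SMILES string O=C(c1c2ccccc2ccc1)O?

Heavy atoms from the SMILES: 11 C, 2 O.
Implicit hydrogens by atom environment:
  7 × C (aromatic): 1 H each → 7
  3 × C (aromatic): no H
  1 × C: no H
  1 × O: 1 H
  1 × O: no H
  Total hydrogens = 8.
Molecular formula: C11H8O2

C11H8O2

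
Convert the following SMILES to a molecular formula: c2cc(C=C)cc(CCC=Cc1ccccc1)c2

C18H18

Heavy atoms from the SMILES: 18 C.
Implicit hydrogens by atom environment:
  9 × C (aromatic): 1 H each → 9
  3 × C: 2 H each → 6
  3 × C: 1 H each → 3
  3 × C (aromatic): no H
  Total hydrogens = 18.
Molecular formula: C18H18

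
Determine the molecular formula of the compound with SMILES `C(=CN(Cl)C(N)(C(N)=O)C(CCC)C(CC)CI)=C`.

Heavy atoms from the SMILES: 13 C, 1 Cl, 1 I, 3 N, 1 O.
Implicit hydrogens by atom environment:
  5 × C: 2 H each → 10
  3 × C: 1 H each → 3
  3 × C: no H
  2 × C: 3 H each → 6
  2 × N: 2 H each → 4
  1 × Cl: no H
  1 × I: no H
  1 × N: no H
  1 × O: no H
  Total hydrogens = 23.
Molecular formula: C13H23ClIN3O

C13H23ClIN3O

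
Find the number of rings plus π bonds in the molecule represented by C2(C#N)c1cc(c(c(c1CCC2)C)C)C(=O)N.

8

Molecular formula from the SMILES: C14H16N2O.
DoU = (2C + 2 + N − H − X)/2 = (2·14 + 2 + 2 − 16 − 0)/2 = 16/2 = 8.
(Structurally: 2 ring(s) + 6 π bond(s) = 8.)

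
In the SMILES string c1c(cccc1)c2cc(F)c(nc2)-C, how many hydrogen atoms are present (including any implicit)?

10

Hydrogens are implicit in SMILES; fill each atom to its normal valence:
  7 × C (aromatic): 1 H each → 7
  4 × C (aromatic): no H
  1 × C: 3 H
  1 × F: no H
  1 × N (aromatic): no H
  Total hydrogens = 10.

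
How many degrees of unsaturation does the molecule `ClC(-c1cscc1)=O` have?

Molecular formula from the SMILES: C5H3ClOS.
DoU = (2C + 2 + N − H − X)/2 = (2·5 + 2 + 0 − 3 − 1)/2 = 8/2 = 4.
(Structurally: 1 ring(s) + 3 π bond(s) = 4.)

4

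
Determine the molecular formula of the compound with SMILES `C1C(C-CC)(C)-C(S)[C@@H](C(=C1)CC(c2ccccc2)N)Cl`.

Heavy atoms from the SMILES: 18 C, 1 Cl, 1 N, 1 S.
Implicit hydrogens by atom environment:
  5 × C (aromatic): 1 H each → 5
  4 × C: 2 H each → 8
  4 × C: 1 H each → 4
  2 × C: 3 H each → 6
  2 × C: no H
  1 × C (aromatic): no H
  1 × Cl: no H
  1 × N: 2 H
  1 × S: 1 H
  Total hydrogens = 26.
Molecular formula: C18H26ClNS

C18H26ClNS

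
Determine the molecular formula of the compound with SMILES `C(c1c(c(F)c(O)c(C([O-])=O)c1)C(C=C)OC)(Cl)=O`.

C12H9ClFO5-

Heavy atoms from the SMILES: 12 C, 1 Cl, 1 F, 5 O.
Implicit hydrogens by atom environment:
  5 × C (aromatic): no H
  3 × O: no H
  2 × C: 1 H each → 2
  2 × C: no H
  1 × C: 3 H
  1 × C: 2 H
  1 × C (aromatic): 1 H
  1 × Cl: no H
  1 × F: no H
  1 × O: 1 H
  1 × O (charge -1): no H
  Total hydrogens = 9.
Net charge -1.
Molecular formula: C12H9ClFO5-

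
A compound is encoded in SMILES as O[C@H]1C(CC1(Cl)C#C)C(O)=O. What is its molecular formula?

Heavy atoms from the SMILES: 7 C, 1 Cl, 3 O.
Implicit hydrogens by atom environment:
  3 × C: 1 H each → 3
  3 × C: no H
  2 × O: 1 H each → 2
  1 × C: 2 H
  1 × Cl: no H
  1 × O: no H
  Total hydrogens = 7.
Molecular formula: C7H7ClO3

C7H7ClO3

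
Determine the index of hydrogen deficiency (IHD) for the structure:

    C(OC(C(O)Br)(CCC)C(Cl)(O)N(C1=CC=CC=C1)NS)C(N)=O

Molecular formula from the SMILES: C14H21BrClN3O4S.
DoU = (2C + 2 + N − H − X)/2 = (2·14 + 2 + 3 − 21 − 2)/2 = 10/2 = 5.
(Structurally: 1 ring(s) + 4 π bond(s) = 5.)

5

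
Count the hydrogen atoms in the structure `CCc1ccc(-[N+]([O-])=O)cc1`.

Hydrogens are implicit in SMILES; fill each atom to its normal valence:
  4 × C (aromatic): 1 H each → 4
  2 × C (aromatic): no H
  1 × C: 3 H
  1 × C: 2 H
  1 × N (charge +1): no H
  1 × O: no H
  1 × O (charge -1): no H
  Total hydrogens = 9.

9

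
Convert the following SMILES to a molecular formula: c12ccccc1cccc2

Heavy atoms from the SMILES: 10 C.
Implicit hydrogens by atom environment:
  8 × C (aromatic): 1 H each → 8
  2 × C (aromatic): no H
  Total hydrogens = 8.
Molecular formula: C10H8

C10H8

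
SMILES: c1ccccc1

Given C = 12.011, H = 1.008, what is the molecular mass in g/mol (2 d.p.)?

78.11

Molecular formula: C6H6.
M = 6×12.011 + 6×1.008 = 78.11 g/mol.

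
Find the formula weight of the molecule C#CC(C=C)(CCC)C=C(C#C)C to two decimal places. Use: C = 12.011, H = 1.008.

Molecular formula: C13H16.
M = 13×12.011 + 16×1.008 = 172.27 g/mol.

172.27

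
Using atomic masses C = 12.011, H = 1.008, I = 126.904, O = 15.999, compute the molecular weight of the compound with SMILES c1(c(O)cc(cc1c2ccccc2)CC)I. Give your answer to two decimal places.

324.16

Molecular formula: C14H13IO.
M = 14×12.011 + 13×1.008 + 1×126.904 + 1×15.999 = 324.16 g/mol.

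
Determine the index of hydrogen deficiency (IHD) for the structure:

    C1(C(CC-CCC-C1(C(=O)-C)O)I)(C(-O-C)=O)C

3

Molecular formula from the SMILES: C13H21IO4.
DoU = (2C + 2 + N − H − X)/2 = (2·13 + 2 + 0 − 21 − 1)/2 = 6/2 = 3.
(Structurally: 1 ring(s) + 2 π bond(s) = 3.)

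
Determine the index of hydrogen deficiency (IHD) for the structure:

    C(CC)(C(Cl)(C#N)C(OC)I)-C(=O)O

3

Molecular formula from the SMILES: C8H11ClINO3.
DoU = (2C + 2 + N − H − X)/2 = (2·8 + 2 + 1 − 11 − 2)/2 = 6/2 = 3.
(Structurally: 0 ring(s) + 3 π bond(s) = 3.)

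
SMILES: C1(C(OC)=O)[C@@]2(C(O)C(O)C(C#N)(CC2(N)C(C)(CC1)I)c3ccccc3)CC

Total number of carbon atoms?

22

The symbol for carbon appears 22 times in the SMILES. Lowercase c denotes aromatic carbon and counts toward C.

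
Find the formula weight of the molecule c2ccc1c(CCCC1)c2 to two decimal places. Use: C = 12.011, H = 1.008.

Molecular formula: C10H12.
M = 10×12.011 + 12×1.008 = 132.21 g/mol.

132.21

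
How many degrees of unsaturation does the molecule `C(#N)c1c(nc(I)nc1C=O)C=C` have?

8

Molecular formula from the SMILES: C8H4IN3O.
DoU = (2C + 2 + N − H − X)/2 = (2·8 + 2 + 3 − 4 − 1)/2 = 16/2 = 8.
(Structurally: 1 ring(s) + 7 π bond(s) = 8.)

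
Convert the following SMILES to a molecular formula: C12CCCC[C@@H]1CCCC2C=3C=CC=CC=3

Heavy atoms from the SMILES: 16 C.
Implicit hydrogens by atom environment:
  7 × C: 2 H each → 14
  5 × C (aromatic): 1 H each → 5
  3 × C: 1 H each → 3
  1 × C (aromatic): no H
  Total hydrogens = 22.
Molecular formula: C16H22

C16H22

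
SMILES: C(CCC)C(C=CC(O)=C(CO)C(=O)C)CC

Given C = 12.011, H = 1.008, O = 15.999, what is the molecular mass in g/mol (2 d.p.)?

Molecular formula: C14H24O3.
M = 14×12.011 + 24×1.008 + 3×15.999 = 240.34 g/mol.

240.34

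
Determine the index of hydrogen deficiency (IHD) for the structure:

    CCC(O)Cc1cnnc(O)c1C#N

6

Molecular formula from the SMILES: C9H11N3O2.
DoU = (2C + 2 + N − H − X)/2 = (2·9 + 2 + 3 − 11 − 0)/2 = 12/2 = 6.
(Structurally: 1 ring(s) + 5 π bond(s) = 6.)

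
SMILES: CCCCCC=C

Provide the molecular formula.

C7H14

Heavy atoms from the SMILES: 7 C.
Implicit hydrogens by atom environment:
  5 × C: 2 H each → 10
  1 × C: 3 H
  1 × C: 1 H
  Total hydrogens = 14.
Molecular formula: C7H14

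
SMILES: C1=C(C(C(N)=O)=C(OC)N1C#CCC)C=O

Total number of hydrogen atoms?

Hydrogens are implicit in SMILES; fill each atom to its normal valence:
  3 × C (aromatic): no H
  3 × C: no H
  3 × O: no H
  2 × C: 3 H each → 6
  1 × C: 2 H
  1 × C (aromatic): 1 H
  1 × C: 1 H
  1 × N: 2 H
  1 × N (aromatic): no H
  Total hydrogens = 12.

12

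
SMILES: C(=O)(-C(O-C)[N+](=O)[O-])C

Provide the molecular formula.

C4H7NO4

Heavy atoms from the SMILES: 4 C, 1 N, 4 O.
Implicit hydrogens by atom environment:
  3 × O: no H
  2 × C: 3 H each → 6
  1 × C: 1 H
  1 × C: no H
  1 × N (charge +1): no H
  1 × O (charge -1): no H
  Total hydrogens = 7.
Molecular formula: C4H7NO4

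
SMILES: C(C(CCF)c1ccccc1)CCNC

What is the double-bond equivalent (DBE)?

4

Molecular formula from the SMILES: C13H20FN.
DoU = (2C + 2 + N − H − X)/2 = (2·13 + 2 + 1 − 20 − 1)/2 = 8/2 = 4.
(Structurally: 1 ring(s) + 3 π bond(s) = 4.)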